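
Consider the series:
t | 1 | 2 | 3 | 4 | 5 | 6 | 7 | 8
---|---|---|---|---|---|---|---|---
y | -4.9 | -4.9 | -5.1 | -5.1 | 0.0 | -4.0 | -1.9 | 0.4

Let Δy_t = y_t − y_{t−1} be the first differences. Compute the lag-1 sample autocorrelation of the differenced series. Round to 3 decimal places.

First differences Δy: 0.0, -0.2, 0.0, 5.1, -4.0, 2.1, 2.3
Mean of differences = 0.7571
Numerator Σ(Δy_t−Δȳ)(Δy_{t+1}−Δȳ) = -26.8147
Denominator Σ(Δy_t−Δȳ)² = 47.7371
r_1(Δy) = -26.8147 / 47.7371 = -0.562

-0.562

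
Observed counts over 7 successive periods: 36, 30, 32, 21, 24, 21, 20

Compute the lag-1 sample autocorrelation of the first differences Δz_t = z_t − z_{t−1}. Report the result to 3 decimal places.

First differences Δz: -6, 2, -11, 3, -3, -1
Mean of differences = -2.6667
Numerator Σ(Δz_t−Δz̄)(Δz_{t+1}−Δz̄) = -104.1111
Denominator Σ(Δz_t−Δz̄)² = 137.3333
r_1(Δz) = -104.1111 / 137.3333 = -0.758

-0.758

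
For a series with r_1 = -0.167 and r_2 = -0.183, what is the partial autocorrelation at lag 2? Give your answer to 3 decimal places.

-0.217

φ_{22} = (r_2 − r_1²) / (1 − r_1²)
r_1² = (-0.167)² = 0.027889
Numerator = -0.183 − 0.0279 = -0.2109; denominator = 1 − 0.0279 = 0.9721
φ_{22} = -0.2109 / 0.9721 = -0.217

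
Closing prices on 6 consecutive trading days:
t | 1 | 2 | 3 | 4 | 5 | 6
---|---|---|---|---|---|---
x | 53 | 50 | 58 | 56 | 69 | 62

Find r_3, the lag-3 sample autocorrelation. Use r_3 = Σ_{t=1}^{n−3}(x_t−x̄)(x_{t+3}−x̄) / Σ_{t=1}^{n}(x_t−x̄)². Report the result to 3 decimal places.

Mean x̄ = (53 + 50 + 58 + 56 + 69 + 62)/6 = 58.0000
Deviations from mean: -5.0000, -8.0000, 0.0000, -2.0000, 11.0000, 4.0000
Σ(x_t−x̄)(x_{t+3}−x̄) = (10.0000) + (-88.0000) + (0.0000) = -78.0000
Denominator Σ(x_t−x̄)² = 230.0000
r_3 = -78.0000 / 230.0000 = -0.339

-0.339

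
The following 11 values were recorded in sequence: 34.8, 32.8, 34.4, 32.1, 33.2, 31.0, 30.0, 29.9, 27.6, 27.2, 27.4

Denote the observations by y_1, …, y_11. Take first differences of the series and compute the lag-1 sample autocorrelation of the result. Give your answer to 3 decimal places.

First differences Δy: -2.0, 1.6, -2.3, 1.1, -2.2, -1.0, -0.1, -2.3, -0.4, 0.2
Mean of differences = -0.7400
Numerator Σ(Δy_t−Δȳ)(Δy_{t+1}−Δȳ) = -13.1516
Denominator Σ(Δy_t−Δȳ)² = 18.9240
r_1(Δy) = -13.1516 / 18.9240 = -0.695

-0.695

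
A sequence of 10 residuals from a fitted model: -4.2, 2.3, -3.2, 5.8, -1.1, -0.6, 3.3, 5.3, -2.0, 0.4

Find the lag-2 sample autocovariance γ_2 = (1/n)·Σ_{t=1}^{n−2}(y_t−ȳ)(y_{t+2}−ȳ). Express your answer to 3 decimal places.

0.911

Mean ȳ = (-4.2 + 2.3 − 3.2 + 5.8 − 1.1 − 0.6 + 3.3 + 5.3 − 2.0 + 0.4)/10 = 0.6000
Σ_{t=1}^{8}(y_t−ȳ)(y_{t+2}−ȳ) = 9.1100
γ_2 = 9.1100 / 10 = 0.911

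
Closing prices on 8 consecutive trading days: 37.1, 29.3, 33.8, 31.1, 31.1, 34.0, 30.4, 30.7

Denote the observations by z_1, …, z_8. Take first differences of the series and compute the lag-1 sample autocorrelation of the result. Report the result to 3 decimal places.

First differences Δz: -7.8, 4.5, -2.7, 0.0, 2.9, -3.6, 0.3
Mean of differences = -0.9143
Numerator Σ(Δz_t−Δz̄)(Δz_{t+1}−Δz̄) = -58.6002
Denominator Σ(Δz_t−Δz̄)² = 103.9886
r_1(Δz) = -58.6002 / 103.9886 = -0.564

-0.564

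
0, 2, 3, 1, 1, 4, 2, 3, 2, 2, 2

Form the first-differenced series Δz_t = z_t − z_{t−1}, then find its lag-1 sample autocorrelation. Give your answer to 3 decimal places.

-0.383

First differences Δz: 2, 1, -2, 0, 3, -2, 1, -1, 0, 0
Mean of differences = 0.2000
Numerator Σ(Δz_t−Δz̄)(Δz_{t+1}−Δz̄) = -9.0400
Denominator Σ(Δz_t−Δz̄)² = 23.6000
r_1(Δz) = -9.0400 / 23.6000 = -0.383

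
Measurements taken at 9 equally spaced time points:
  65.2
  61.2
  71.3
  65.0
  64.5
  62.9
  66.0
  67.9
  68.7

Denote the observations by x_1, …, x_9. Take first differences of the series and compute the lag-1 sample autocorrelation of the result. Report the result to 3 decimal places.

-0.583

First differences Δx: -4.0, 10.1, -6.3, -0.5, -1.6, 3.1, 1.9, 0.8
Mean of differences = 0.4375
Numerator Σ(Δx_t−Δx̄)(Δx_{t+1}−Δx̄) = -100.7527
Denominator Σ(Δx_t−Δx̄)² = 172.8388
r_1(Δx) = -100.7527 / 172.8388 = -0.583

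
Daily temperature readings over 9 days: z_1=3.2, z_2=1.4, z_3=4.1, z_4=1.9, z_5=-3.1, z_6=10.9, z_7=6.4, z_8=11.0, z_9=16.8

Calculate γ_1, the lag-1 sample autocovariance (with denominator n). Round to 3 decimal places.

Mean z̄ = (3.2 + 1.4 + 4.1 + 1.9 − 3.1 + 10.9 + 6.4 + 11.0 + 16.8)/9 = 5.8444
Σ_{t=1}^{8}(z_t−z̄)(z_{t+1}−z̄) = 78.6036
γ_1 = 78.6036 / 9 = 8.734

8.734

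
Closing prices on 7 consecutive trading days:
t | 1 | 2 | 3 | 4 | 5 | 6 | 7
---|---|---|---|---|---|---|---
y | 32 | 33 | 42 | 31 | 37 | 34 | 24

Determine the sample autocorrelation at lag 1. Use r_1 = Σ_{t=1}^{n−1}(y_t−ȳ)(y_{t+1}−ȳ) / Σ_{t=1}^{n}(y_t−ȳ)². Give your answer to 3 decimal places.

-0.188

Mean ȳ = (32 + 33 + 42 + 31 + 37 + 34 + 24)/7 = 33.2857
Deviations from mean: -1.2857, -0.2857, 8.7143, -2.2857, 3.7143, 0.7143, -9.2857
Σ(y_t−ȳ)(y_{t+1}−ȳ) = (0.3673) + (-2.4898) + (-19.9184) + (-8.4898) + (2.6531) + (-6.6327) = -34.5102
Denominator Σ(y_t−ȳ)² = 183.4286
r_1 = -34.5102 / 183.4286 = -0.188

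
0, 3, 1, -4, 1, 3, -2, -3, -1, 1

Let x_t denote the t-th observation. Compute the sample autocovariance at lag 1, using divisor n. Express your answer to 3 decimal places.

Mean x̄ = (0 + 3 + 1 − 4 + 1 + 3 − 2 − 3 − 1 + 1)/10 = -0.1000
Σ_{t=1}^{9}(x_t−x̄)(x_{t+1}−x̄) = -0.2100
γ_1 = -0.2100 / 10 = -0.021

-0.021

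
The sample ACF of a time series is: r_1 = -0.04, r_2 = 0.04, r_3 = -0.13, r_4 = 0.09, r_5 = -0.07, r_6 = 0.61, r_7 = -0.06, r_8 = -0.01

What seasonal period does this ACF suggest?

6

The largest autocorrelation is r_6 = 0.61; the remaining lags stay at or below 0.09.
The dominant spike at lag 6 indicates a seasonal period of 6.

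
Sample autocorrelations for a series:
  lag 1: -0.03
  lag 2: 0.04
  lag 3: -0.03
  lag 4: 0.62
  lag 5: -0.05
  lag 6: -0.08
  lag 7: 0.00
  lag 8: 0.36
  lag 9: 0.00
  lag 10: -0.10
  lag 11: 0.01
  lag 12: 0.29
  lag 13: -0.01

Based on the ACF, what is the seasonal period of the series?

The largest autocorrelation is r_4 = 0.62, with weaker echoes at lags 8 (0.36) and 12 (0.29); the remaining lags stay at or below 0.04.
The dominant spike at lag 4 indicates a seasonal period of 4.

4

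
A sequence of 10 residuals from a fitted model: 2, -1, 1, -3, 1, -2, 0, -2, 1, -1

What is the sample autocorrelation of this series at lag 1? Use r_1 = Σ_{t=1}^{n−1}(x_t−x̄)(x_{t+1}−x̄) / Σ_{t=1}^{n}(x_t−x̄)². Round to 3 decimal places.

-0.662

Mean x̄ = (2 − 1 + 1 − 3 + 1 − 2 + 0 − 2 + 1 − 1)/10 = -0.4000
Numerator Σ_{t=1}^{9}(x_t−x̄)(x_{t+1}−x̄) = -16.1600
Denominator Σ(x_t−x̄)² = 24.4000
r_1 = -16.1600 / 24.4000 = -0.662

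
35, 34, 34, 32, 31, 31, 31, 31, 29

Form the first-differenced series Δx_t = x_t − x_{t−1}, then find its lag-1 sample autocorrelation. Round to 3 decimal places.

-0.148

First differences Δx: -1, 0, -2, -1, 0, 0, 0, -2
Mean of differences = -0.7500
Numerator Σ(Δx_t−Δx̄)(Δx_{t+1}−Δx̄) = -0.8125
Denominator Σ(Δx_t−Δx̄)² = 5.5000
r_1(Δx) = -0.8125 / 5.5000 = -0.148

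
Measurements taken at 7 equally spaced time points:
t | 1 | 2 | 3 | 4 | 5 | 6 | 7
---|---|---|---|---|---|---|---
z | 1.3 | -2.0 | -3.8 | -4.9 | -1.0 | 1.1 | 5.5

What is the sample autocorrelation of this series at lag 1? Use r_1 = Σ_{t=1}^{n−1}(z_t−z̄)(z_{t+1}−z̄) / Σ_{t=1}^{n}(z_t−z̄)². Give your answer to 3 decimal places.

0.368

Mean z̄ = (1.3 − 2.0 − 3.8 − 4.9 − 1.0 + 1.1 + 5.5)/7 = -0.5429
Deviations from mean: 1.8429, -1.4571, -3.2571, -4.3571, -0.4571, 1.6429, 6.0429
Σ(z_t−z̄)(z_{t+1}−z̄) = (-2.6853) + (4.7461) + (14.1918) + (1.9918) + (-0.7510) + (9.9276) = 27.4210
Denominator Σ(z_t−z̄)² = 74.5371
r_1 = 27.4210 / 74.5371 = 0.368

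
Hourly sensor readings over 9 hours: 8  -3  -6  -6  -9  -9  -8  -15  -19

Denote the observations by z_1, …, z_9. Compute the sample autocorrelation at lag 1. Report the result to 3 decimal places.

0.370

Mean z̄ = (8 − 3 − 6 − 6 − 9 − 9 − 8 − 15 − 19)/9 = -7.4444
Numerator Σ_{t=1}^{8}(z_t−z̄)(z_{t+1}−z̄) = 169.6914
Denominator Σ(z_t−z̄)² = 458.2222
r_1 = 169.6914 / 458.2222 = 0.370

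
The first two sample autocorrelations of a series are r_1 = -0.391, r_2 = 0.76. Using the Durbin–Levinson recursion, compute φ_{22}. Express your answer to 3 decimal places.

0.717

φ_{22} = (r_2 − r_1²) / (1 − r_1²)
r_1² = (-0.391)² = 0.152881
Numerator = 0.76 − 0.1529 = 0.6071; denominator = 1 − 0.1529 = 0.8471
φ_{22} = 0.6071 / 0.8471 = 0.717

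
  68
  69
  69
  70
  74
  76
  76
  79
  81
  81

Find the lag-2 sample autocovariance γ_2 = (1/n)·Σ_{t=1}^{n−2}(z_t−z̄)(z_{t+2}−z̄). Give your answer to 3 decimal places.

Mean z̄ = (68 + 69 + 69 + 70 + 74 + 76 + 76 + 79 + 81 + 81)/10 = 74.3000
Σ_{t=1}^{8}(z_t−z̄)(z_{t+2}−z̄) = 100.8200
γ_2 = 100.8200 / 10 = 10.082

10.082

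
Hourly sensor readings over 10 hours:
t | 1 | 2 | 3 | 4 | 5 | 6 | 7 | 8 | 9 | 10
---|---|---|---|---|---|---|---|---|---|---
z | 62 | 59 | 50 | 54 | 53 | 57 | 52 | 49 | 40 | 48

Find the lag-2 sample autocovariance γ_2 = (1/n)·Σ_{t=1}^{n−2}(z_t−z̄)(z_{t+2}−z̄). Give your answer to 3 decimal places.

Mean z̄ = (62 + 59 + 50 + 54 + 53 + 57 + 52 + 49 + 40 + 48)/10 = 52.4000
Σ_{t=1}^{8}(z_t−z̄)(z_{t+2}−z̄) = -2.5200
γ_2 = -2.5200 / 10 = -0.252

-0.252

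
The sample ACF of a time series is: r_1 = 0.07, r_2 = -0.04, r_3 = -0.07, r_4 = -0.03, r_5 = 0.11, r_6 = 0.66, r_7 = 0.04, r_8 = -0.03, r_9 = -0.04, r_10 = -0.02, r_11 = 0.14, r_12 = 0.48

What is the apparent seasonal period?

6

The largest autocorrelation is r_6 = 0.66, with a weaker echo at lag 12 (0.48); the remaining lags stay at or below 0.14.
The dominant spike at lag 6 indicates a seasonal period of 6.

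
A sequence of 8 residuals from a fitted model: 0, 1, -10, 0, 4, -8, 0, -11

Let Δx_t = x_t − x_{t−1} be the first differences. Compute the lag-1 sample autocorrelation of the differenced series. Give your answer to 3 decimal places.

First differences Δx: 1, -11, 10, 4, -12, 8, -11
Mean of differences = -1.5714
Numerator Σ(Δx_t−Δx̄)(Δx_{t+1}−Δx̄) = -317.0408
Denominator Σ(Δx_t−Δx̄)² = 549.7143
r_1(Δx) = -317.0408 / 549.7143 = -0.577

-0.577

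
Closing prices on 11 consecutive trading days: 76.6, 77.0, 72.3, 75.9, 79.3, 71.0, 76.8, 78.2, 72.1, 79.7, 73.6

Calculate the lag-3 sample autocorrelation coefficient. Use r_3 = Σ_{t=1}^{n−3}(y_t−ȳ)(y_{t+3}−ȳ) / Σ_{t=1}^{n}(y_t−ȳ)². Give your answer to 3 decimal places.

0.513

Mean ȳ = (76.6 + 77.0 + 72.3 + 75.9 + 79.3 + 71.0 + 76.8 + 78.2 + 72.1 + 79.7 + 73.6)/11 = 75.6818
Numerator Σ_{t=1}^{8}(y_t−ȳ)(y_{t+3}−ȳ) = 46.1781
Denominator Σ(y_t−ȳ)² = 89.9764
r_3 = 46.1781 / 89.9764 = 0.513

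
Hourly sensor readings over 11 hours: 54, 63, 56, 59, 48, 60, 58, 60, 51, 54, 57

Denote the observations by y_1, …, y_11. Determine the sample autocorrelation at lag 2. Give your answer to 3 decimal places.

0.051

Mean ȳ = (54 + 63 + 56 + 59 + 48 + 60 + 58 + 60 + 51 + 54 + 57)/11 = 56.3636
Numerator Σ_{t=1}^{9}(y_t−ȳ)(y_{t+2}−ȳ) = 9.7355
Denominator Σ(y_t−ȳ)² = 190.5455
r_2 = 9.7355 / 190.5455 = 0.051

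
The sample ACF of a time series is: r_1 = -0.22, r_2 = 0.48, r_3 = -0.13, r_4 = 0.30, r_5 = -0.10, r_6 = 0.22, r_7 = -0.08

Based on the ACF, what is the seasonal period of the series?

2

The largest autocorrelation is r_2 = 0.48, with weaker echoes at lags 4 (0.30) and 6 (0.22); the remaining lags stay at or below -0.08.
The dominant spike at lag 2 indicates a seasonal period of 2.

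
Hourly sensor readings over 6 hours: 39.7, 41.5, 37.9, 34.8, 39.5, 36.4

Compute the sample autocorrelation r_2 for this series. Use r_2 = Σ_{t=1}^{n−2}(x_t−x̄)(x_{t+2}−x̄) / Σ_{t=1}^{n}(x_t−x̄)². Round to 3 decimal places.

-0.188

Mean x̄ = (39.7 + 41.5 + 37.9 + 34.8 + 39.5 + 36.4)/6 = 38.3000
Σ(x_t−x̄)(x_{t+2}−x̄) = (-0.5600) + (-11.2000) + (-0.4800) + (6.6500) = -5.5900
Denominator Σ(x_t−x̄)² = 29.6600
r_2 = -5.5900 / 29.6600 = -0.188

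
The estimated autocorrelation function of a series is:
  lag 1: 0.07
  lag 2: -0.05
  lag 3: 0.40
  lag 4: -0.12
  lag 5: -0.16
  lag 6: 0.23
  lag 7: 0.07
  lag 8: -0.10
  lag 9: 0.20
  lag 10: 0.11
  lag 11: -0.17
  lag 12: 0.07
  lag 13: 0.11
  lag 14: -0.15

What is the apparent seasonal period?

The largest autocorrelation is r_3 = 0.40, with weaker echoes at lags 6 (0.23) and 9 (0.20); the remaining lags stay at or below 0.11.
The dominant spike at lag 3 indicates a seasonal period of 3.

3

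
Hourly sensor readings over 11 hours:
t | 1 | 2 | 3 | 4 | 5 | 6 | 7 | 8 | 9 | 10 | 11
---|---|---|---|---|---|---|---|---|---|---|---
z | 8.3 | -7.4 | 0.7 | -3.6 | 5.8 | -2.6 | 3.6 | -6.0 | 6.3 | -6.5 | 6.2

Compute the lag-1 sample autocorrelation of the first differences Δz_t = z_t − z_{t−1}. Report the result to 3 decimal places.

-0.758

First differences Δz: -15.7, 8.1, -4.3, 9.4, -8.4, 6.2, -9.6, 12.3, -12.8, 12.7
Mean of differences = -0.2100
Numerator Σ(Δz_t−Δz̄)(Δz_{t+1}−Δz̄) = -830.9151
Denominator Σ(Δz_t−Δz̄)² = 1096.0890
r_1(Δz) = -830.9151 / 1096.0890 = -0.758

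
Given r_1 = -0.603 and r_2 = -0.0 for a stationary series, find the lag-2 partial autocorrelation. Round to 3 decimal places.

-0.571

φ_{22} = (r_2 − r_1²) / (1 − r_1²)
r_1² = (-0.603)² = 0.363609
Numerator = -0.0 − 0.3636 = -0.3636; denominator = 1 − 0.3636 = 0.6364
φ_{22} = -0.3636 / 0.6364 = -0.571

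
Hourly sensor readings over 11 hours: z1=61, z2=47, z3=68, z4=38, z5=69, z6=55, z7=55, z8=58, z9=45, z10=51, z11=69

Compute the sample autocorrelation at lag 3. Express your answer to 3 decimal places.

-0.125

Mean z̄ = (61 + 47 + 68 + 38 + 69 + 55 + 55 + 58 + 45 + 51 + 69)/11 = 56.0000
Numerator Σ_{t=1}^{8}(z_t−z̄)(z_{t+3}−z̄) = -133.0000
Denominator Σ(z_t−z̄)² = 1064.0000
r_3 = -133.0000 / 1064.0000 = -0.125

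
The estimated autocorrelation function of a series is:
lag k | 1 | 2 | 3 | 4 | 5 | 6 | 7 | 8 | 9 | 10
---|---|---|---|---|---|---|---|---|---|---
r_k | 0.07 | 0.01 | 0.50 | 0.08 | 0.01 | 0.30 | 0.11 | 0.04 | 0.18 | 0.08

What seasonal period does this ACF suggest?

The largest autocorrelation is r_3 = 0.50, with weaker echoes at lags 6 (0.30) and 9 (0.18); the remaining lags stay at or below 0.11.
The dominant spike at lag 3 indicates a seasonal period of 3.

3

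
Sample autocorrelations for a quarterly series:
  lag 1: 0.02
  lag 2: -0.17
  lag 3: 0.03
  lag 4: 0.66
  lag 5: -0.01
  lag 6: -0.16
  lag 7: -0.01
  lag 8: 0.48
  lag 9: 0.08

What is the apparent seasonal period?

4

The largest autocorrelation is r_4 = 0.66, with a weaker echo at lag 8 (0.48); the remaining lags stay at or below 0.08.
The dominant spike at lag 4 indicates a seasonal period of 4.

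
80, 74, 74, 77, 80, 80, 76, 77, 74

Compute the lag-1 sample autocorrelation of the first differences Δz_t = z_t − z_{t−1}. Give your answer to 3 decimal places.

First differences Δz: -6, 0, 3, 3, 0, -4, 1, -3
Mean of differences = -0.7500
Numerator Σ(Δz_t−Δz̄)(Δz_{t+1}−Δz̄) = 3.6875
Denominator Σ(Δz_t−Δz̄)² = 75.5000
r_1(Δz) = 3.6875 / 75.5000 = 0.049

0.049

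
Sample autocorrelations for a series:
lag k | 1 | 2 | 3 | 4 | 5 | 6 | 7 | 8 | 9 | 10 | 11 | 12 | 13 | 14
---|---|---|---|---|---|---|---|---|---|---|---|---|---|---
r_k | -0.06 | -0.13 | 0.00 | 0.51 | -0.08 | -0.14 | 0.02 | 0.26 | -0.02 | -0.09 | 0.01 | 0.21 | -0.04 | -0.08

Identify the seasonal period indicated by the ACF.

The largest autocorrelation is r_4 = 0.51, with weaker echoes at lags 8 (0.26) and 12 (0.21); the remaining lags stay at or below 0.02.
The dominant spike at lag 4 indicates a seasonal period of 4.

4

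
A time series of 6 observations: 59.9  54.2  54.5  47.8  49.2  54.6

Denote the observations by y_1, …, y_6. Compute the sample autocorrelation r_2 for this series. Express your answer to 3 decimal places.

-0.093

Mean ȳ = (59.9 + 54.2 + 54.5 + 47.8 + 49.2 + 54.6)/6 = 53.3667
Deviations from mean: 6.5333, 0.8333, 1.1333, -5.5667, -4.1667, 1.2333
Σ(y_t−ȳ)(y_{t+2}−ȳ) = (7.4044) + (-4.6389) + (-4.7222) + (-6.8656) = -8.8222
Denominator Σ(y_t−ȳ)² = 94.5333
r_2 = -8.8222 / 94.5333 = -0.093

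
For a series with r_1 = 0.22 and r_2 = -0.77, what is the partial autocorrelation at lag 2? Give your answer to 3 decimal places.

φ_{22} = (r_2 − r_1²) / (1 − r_1²)
r_1² = (0.22)² = 0.0484
Numerator = -0.77 − 0.0484 = -0.8184; denominator = 1 − 0.0484 = 0.9516
φ_{22} = -0.8184 / 0.9516 = -0.860

-0.860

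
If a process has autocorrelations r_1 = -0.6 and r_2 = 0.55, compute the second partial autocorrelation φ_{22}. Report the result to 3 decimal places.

0.297

φ_{22} = (r_2 − r_1²) / (1 − r_1²)
r_1² = (-0.6)² = 0.36
Numerator = 0.55 − 0.3600 = 0.1900; denominator = 1 − 0.3600 = 0.6400
φ_{22} = 0.1900 / 0.6400 = 0.297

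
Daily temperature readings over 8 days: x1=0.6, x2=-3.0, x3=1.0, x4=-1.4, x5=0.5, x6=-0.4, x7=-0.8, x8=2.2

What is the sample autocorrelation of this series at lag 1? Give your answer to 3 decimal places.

-0.513

Mean x̄ = (0.6 − 3.0 + 1.0 − 1.4 + 0.5 − 0.4 − 0.8 + 2.2)/8 = -0.1625
Numerator Σ_{t=1}^{7}(x_t−x̄)(x_{t+1}−x̄) = -9.2327
Denominator Σ(x_t−x̄)² = 17.9988
r_1 = -9.2327 / 17.9988 = -0.513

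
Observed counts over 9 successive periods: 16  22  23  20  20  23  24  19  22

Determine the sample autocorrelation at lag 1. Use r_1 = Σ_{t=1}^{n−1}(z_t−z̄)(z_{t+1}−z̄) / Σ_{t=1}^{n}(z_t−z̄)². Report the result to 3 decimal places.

Mean z̄ = (16 + 22 + 23 + 20 + 20 + 23 + 24 + 19 + 22)/9 = 21.0000
Numerator Σ_{t=1}^{8}(z_t−z̄)(z_{t+1}−z̄) = -8.0000
Denominator Σ(z_t−z̄)² = 50.0000
r_1 = -8.0000 / 50.0000 = -0.160

-0.160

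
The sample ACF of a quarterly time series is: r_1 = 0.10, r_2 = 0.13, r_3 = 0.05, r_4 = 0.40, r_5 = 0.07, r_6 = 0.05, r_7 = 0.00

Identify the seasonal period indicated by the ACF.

4

The largest autocorrelation is r_4 = 0.40; the remaining lags stay at or below 0.13.
The dominant spike at lag 4 indicates a seasonal period of 4.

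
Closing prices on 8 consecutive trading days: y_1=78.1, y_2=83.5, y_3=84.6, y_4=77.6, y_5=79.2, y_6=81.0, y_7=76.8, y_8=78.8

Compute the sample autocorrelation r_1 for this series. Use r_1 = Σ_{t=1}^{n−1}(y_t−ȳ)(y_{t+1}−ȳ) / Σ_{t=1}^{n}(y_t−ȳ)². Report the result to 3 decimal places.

Mean ȳ = (78.1 + 83.5 + 84.6 + 77.6 + 79.2 + 81.0 + 76.8 + 78.8)/8 = 79.9500
Deviations from mean: -1.8500, 3.5500, 4.6500, -2.3500, -0.7500, 1.0500, -3.1500, -1.1500
Σ(y_t−ȳ)(y_{t+1}−ȳ) = (-6.5675) + (16.5075) + (-10.9275) + (1.7625) + (-0.7875) + (-3.3075) + (3.6225) = 0.3025
Denominator Σ(y_t−ȳ)² = 56.0800
r_1 = 0.3025 / 56.0800 = 0.005

0.005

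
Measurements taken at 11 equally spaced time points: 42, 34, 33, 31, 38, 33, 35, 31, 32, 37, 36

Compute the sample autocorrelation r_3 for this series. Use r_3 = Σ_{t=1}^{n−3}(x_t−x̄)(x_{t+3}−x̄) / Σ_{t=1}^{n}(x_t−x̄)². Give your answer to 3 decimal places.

-0.349

Mean x̄ = (42 + 34 + 33 + 31 + 38 + 33 + 35 + 31 + 32 + 37 + 36)/11 = 34.7273
Numerator Σ_{t=1}^{8}(x_t−x̄)(x_{t+3}−x̄) = -39.1322
Denominator Σ(x_t−x̄)² = 112.1818
r_3 = -39.1322 / 112.1818 = -0.349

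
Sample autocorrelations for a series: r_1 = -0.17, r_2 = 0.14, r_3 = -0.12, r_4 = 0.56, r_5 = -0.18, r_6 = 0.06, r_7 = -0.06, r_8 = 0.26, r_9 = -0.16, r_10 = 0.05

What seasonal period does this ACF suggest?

4

The largest autocorrelation is r_4 = 0.56, with a weaker echo at lag 8 (0.26); the remaining lags stay at or below 0.14.
The dominant spike at lag 4 indicates a seasonal period of 4.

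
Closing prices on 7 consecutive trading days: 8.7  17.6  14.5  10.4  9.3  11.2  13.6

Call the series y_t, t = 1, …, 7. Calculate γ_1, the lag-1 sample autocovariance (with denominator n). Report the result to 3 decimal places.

Mean ȳ = (8.7 + 17.6 + 14.5 + 10.4 + 9.3 + 11.2 + 13.6)/7 = 12.1857
Deviations: -3.4857, 5.4143, 2.3143, -1.7857, -2.8857, -0.9857, 1.4143
Σ_{t=1}^{6}(y_t−ȳ)(y_{t+1}−ȳ) = -3.8716
γ_1 = -3.8716 / 7 = -0.553

-0.553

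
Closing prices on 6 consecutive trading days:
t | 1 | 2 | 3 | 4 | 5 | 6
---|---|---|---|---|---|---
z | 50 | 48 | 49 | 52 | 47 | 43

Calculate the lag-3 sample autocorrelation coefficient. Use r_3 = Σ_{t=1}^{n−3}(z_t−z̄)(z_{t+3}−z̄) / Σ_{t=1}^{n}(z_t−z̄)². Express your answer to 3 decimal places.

0.062

Mean z̄ = (50 + 48 + 49 + 52 + 47 + 43)/6 = 48.1667
Deviations from mean: 1.8333, -0.1667, 0.8333, 3.8333, -1.1667, -5.1667
Σ(z_t−z̄)(z_{t+3}−z̄) = (7.0278) + (0.1944) + (-4.3056) = 2.9167
Denominator Σ(z_t−z̄)² = 46.8333
r_3 = 2.9167 / 46.8333 = 0.062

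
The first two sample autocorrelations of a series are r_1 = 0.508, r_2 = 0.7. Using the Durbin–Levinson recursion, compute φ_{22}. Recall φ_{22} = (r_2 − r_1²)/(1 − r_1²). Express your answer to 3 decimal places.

φ_{22} = (r_2 − r_1²) / (1 − r_1²)
r_1² = (0.508)² = 0.258064
Numerator = 0.7 − 0.2581 = 0.4419; denominator = 1 − 0.2581 = 0.7419
φ_{22} = 0.4419 / 0.7419 = 0.596

0.596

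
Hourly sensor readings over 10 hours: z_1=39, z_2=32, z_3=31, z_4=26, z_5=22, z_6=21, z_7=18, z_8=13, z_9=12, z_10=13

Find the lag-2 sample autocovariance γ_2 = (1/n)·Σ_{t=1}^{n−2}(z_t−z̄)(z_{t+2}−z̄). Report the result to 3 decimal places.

31.872

Mean z̄ = (39 + 32 + 31 + 26 + 22 + 21 + 18 + 13 + 12 + 13)/10 = 22.7000
Σ_{t=1}^{8}(z_t−z̄)(z_{t+2}−z̄) = 318.7200
γ_2 = 318.7200 / 10 = 31.872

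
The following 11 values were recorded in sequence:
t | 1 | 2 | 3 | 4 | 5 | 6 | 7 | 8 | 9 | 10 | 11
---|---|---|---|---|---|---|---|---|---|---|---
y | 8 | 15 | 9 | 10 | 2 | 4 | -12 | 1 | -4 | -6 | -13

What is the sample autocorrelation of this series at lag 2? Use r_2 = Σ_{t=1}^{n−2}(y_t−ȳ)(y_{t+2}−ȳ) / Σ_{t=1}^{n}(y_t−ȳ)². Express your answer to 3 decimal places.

Mean ȳ = (8 + 15 + 9 + 10 + 2 + 4 − 12 + 1 − 4 − 6 − 13)/11 = 1.2727
Numerator Σ_{t=1}^{9}(y_t−ȳ)(y_{t+2}−ȳ) = 338.0331
Denominator Σ(y_t−ȳ)² = 838.1818
r_2 = 338.0331 / 838.1818 = 0.403

0.403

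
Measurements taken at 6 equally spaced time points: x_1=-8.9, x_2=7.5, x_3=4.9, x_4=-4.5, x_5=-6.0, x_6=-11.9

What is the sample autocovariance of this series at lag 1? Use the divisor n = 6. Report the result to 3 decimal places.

7.069

Mean x̄ = (-8.9 + 7.5 + 4.9 − 4.5 − 6.0 − 11.9)/6 = -3.1500
Deviations: -5.7500, 10.6500, 8.0500, -1.3500, -2.8500, -8.7500
Σ_{t=1}^{5}(x_t−x̄)(x_{t+1}−x̄) = 42.4125
γ_1 = 42.4125 / 6 = 7.069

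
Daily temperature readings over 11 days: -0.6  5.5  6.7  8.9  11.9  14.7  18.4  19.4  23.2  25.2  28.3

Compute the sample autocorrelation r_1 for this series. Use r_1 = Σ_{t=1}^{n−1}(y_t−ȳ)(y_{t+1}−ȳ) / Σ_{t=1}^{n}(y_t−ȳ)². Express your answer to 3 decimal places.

0.685

Mean ȳ = (-0.6 + 5.5 + 6.7 + 8.9 + 11.9 + 14.7 + 18.4 + 19.4 + 23.2 + 25.2 + 28.3)/11 = 14.6909
Numerator Σ_{t=1}^{10}(y_t−ȳ)(y_{t+1}−ȳ) = 566.4045
Denominator Σ(y_t−ȳ)² = 827.4491
r_1 = 566.4045 / 827.4491 = 0.685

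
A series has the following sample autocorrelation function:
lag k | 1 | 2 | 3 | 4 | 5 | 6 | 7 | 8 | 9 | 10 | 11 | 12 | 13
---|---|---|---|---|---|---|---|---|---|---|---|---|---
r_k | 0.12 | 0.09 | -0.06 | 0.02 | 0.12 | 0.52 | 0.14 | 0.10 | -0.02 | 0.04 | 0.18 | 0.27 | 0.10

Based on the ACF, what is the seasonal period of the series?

6

The largest autocorrelation is r_6 = 0.52, with a weaker echo at lag 12 (0.27); the remaining lags stay at or below 0.18.
The dominant spike at lag 6 indicates a seasonal period of 6.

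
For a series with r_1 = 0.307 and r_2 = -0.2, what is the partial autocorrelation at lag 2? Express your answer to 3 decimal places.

φ_{22} = (r_2 − r_1²) / (1 − r_1²)
r_1² = (0.307)² = 0.094249
Numerator = -0.2 − 0.0942 = -0.2942; denominator = 1 − 0.0942 = 0.9058
φ_{22} = -0.2942 / 0.9058 = -0.325

-0.325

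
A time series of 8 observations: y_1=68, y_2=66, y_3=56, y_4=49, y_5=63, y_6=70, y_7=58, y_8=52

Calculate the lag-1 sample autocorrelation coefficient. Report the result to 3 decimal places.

Mean ȳ = (68 + 66 + 56 + 49 + 63 + 70 + 58 + 52)/8 = 60.2500
Numerator Σ_{t=1}^{7}(y_t−ȳ)(y_{t+1}−ȳ) = 60.4375
Denominator Σ(y_t−ȳ)² = 413.5000
r_1 = 60.4375 / 413.5000 = 0.146

0.146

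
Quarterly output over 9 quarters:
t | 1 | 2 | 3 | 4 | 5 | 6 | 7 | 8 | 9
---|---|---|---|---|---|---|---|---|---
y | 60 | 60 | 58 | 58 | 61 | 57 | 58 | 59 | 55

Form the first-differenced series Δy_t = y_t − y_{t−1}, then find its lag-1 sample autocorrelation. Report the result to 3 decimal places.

-0.456

First differences Δy: 0, -2, 0, 3, -4, 1, 1, -4
Mean of differences = -0.6250
Numerator Σ(Δy_t−Δȳ)(Δy_{t+1}−Δȳ) = -20.0156
Denominator Σ(Δy_t−Δȳ)² = 43.8750
r_1(Δy) = -20.0156 / 43.8750 = -0.456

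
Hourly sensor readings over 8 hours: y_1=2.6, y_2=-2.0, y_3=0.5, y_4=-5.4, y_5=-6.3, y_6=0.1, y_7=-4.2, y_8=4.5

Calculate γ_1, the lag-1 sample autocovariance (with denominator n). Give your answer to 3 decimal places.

Mean ȳ = (2.6 − 2.0 + 0.5 − 5.4 − 6.3 + 0.1 − 4.2 + 4.5)/8 = -1.2750
Deviations: 3.8750, -0.7250, 1.7750, -4.1250, -5.0250, 1.3750, -2.9250, 5.7750
Σ_{t=1}^{7}(y_t−ȳ)(y_{t+1}−ȳ) = -18.5131
γ_1 = -18.5131 / 8 = -2.314

-2.314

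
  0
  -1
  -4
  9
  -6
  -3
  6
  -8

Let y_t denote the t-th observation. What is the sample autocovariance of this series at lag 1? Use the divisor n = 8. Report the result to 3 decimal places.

-16.736

Mean ȳ = (0 − 1 − 4 + 9 − 6 − 3 + 6 − 8)/8 = -0.8750
Deviations: 0.8750, -0.1250, -3.1250, 9.8750, -5.1250, -2.1250, 6.8750, -7.1250
Σ_{t=1}^{7}(y_t−ȳ)(y_{t+1}−ȳ) = -133.8906
γ_1 = -133.8906 / 8 = -16.736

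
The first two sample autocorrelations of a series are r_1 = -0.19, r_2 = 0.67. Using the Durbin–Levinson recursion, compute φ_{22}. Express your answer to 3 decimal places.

0.658

φ_{22} = (r_2 − r_1²) / (1 − r_1²)
r_1² = (-0.19)² = 0.0361
Numerator = 0.67 − 0.0361 = 0.6339; denominator = 1 − 0.0361 = 0.9639
φ_{22} = 0.6339 / 0.9639 = 0.658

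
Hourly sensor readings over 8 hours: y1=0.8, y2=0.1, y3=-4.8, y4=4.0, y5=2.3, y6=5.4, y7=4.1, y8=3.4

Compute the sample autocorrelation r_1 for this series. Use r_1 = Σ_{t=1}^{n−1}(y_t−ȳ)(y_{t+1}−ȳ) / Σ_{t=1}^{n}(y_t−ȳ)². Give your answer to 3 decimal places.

0.180

Mean ȳ = (0.8 + 0.1 − 4.8 + 4.0 + 2.3 + 5.4 + 4.1 + 3.4)/8 = 1.9125
Deviations from mean: -1.1125, -1.8125, -6.7125, 2.0875, 0.3875, 3.4875, 2.1875, 1.4875
Numerator Σ_{t=1}^{7}(y_t−ȳ)(y_{t+1}−ȳ) = 13.2136
Denominator Σ(y_t−ȳ)² = 73.2488
r_1 = 13.2136 / 73.2488 = 0.180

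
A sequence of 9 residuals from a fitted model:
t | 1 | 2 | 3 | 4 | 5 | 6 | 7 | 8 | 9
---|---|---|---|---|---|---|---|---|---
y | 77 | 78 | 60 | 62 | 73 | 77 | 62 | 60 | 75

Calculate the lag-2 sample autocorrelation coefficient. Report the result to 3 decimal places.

Mean ȳ = (77 + 78 + 60 + 62 + 73 + 77 + 62 + 60 + 75)/9 = 69.3333
Numerator Σ_{t=1}^{7}(y_t−ȳ)(y_{t+2}−ȳ) = -365.5556
Denominator Σ(y_t−ȳ)² = 520.0000
r_2 = -365.5556 / 520.0000 = -0.703

-0.703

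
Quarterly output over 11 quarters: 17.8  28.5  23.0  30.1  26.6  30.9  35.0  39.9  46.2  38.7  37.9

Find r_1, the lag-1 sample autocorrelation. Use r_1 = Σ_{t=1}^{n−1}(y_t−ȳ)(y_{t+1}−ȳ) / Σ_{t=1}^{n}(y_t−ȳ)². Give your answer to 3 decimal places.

0.557

Mean ȳ = (17.8 + 28.5 + 23.0 + 30.1 + 26.6 + 30.9 + 35.0 + 39.9 + 46.2 + 38.7 + 37.9)/11 = 32.2364
Numerator Σ_{t=1}^{10}(y_t−ȳ)(y_{t+1}−ȳ) = 379.1178
Denominator Σ(y_t−ȳ)² = 681.0055
r_1 = 379.1178 / 681.0055 = 0.557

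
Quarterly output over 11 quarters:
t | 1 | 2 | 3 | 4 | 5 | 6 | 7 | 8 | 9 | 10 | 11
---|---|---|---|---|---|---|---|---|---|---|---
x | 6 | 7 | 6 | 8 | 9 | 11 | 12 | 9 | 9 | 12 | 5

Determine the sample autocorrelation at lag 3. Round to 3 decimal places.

0.071

Mean x̄ = (6 + 7 + 6 + 8 + 9 + 11 + 12 + 9 + 9 + 12 + 5)/11 = 8.5455
Numerator Σ_{t=1}^{8}(x_t−x̄)(x_{t+3}−x̄) = 4.1983
Denominator Σ(x_t−x̄)² = 58.7273
r_3 = 4.1983 / 58.7273 = 0.071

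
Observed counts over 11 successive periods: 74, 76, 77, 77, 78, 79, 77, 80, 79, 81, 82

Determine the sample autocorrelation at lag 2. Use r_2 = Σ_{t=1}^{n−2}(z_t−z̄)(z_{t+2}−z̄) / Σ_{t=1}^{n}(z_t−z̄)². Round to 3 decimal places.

Mean z̄ = (74 + 76 + 77 + 77 + 78 + 79 + 77 + 80 + 79 + 81 + 82)/11 = 78.1818
Numerator Σ_{t=1}^{9}(z_t−z̄)(z_{t+2}−z̄) = 15.7521
Denominator Σ(z_t−z̄)² = 53.6364
r_2 = 15.7521 / 53.6364 = 0.294

0.294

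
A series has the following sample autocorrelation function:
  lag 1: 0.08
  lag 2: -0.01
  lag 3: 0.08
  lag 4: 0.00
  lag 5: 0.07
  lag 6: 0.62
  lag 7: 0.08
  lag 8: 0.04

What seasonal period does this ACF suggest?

The largest autocorrelation is r_6 = 0.62; the remaining lags stay at or below 0.08.
The dominant spike at lag 6 indicates a seasonal period of 6.

6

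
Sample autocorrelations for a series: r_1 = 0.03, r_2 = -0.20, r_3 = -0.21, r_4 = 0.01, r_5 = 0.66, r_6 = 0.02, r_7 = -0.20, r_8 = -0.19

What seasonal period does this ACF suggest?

5

The largest autocorrelation is r_5 = 0.66; the remaining lags stay at or below 0.03.
The dominant spike at lag 5 indicates a seasonal period of 5.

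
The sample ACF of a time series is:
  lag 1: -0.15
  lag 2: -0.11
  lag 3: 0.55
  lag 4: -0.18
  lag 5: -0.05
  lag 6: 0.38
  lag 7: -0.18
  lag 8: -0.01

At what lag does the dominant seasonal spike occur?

3

The largest autocorrelation is r_3 = 0.55, with a weaker echo at lag 6 (0.38); the remaining lags stay at or below -0.01.
The dominant spike at lag 3 indicates a seasonal period of 3.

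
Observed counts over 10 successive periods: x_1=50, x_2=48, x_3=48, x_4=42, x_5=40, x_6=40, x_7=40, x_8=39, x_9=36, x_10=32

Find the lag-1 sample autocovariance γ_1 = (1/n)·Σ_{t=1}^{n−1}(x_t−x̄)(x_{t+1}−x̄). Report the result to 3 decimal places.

17.425

Mean x̄ = (50 + 48 + 48 + 42 + 40 + 40 + 40 + 39 + 36 + 32)/10 = 41.5000
Σ_{t=1}^{9}(x_t−x̄)(x_{t+1}−x̄) = 174.2500
γ_1 = 174.2500 / 10 = 17.425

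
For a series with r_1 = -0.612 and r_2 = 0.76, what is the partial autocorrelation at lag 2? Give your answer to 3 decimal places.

φ_{22} = (r_2 − r_1²) / (1 − r_1²)
r_1² = (-0.612)² = 0.374544
Numerator = 0.76 − 0.3745 = 0.3855; denominator = 1 − 0.3745 = 0.6255
φ_{22} = 0.3855 / 0.6255 = 0.616

0.616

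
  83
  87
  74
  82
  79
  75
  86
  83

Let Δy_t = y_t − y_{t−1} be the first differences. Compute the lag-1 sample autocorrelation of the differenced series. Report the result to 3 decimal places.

First differences Δy: 4, -13, 8, -3, -4, 11, -3
Mean of differences = 0.0000
Numerator Σ(Δy_t−Δȳ)(Δy_{t+1}−Δȳ) = -245.0000
Denominator Σ(Δy_t−Δȳ)² = 404.0000
r_1(Δy) = -245.0000 / 404.0000 = -0.606

-0.606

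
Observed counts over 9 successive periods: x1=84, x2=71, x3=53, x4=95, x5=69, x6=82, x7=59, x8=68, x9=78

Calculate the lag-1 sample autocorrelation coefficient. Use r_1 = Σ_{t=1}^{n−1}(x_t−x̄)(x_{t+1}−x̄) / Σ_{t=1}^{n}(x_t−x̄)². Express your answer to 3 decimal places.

-0.462

Mean x̄ = (84 + 71 + 53 + 95 + 69 + 82 + 59 + 68 + 78)/9 = 73.2222
Numerator Σ_{t=1}^{8}(x_t−x̄)(x_{t+1}−x̄) = -623.9383
Denominator Σ(x_t−x̄)² = 1351.5556
r_1 = -623.9383 / 1351.5556 = -0.462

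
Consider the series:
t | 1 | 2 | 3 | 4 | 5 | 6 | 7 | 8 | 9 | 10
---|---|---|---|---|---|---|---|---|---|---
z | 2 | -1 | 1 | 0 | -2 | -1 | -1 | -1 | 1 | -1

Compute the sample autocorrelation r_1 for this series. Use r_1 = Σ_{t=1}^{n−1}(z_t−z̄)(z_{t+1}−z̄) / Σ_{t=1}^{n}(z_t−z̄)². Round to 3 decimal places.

-0.162

Mean z̄ = (2 − 1 + 1 + 0 − 2 − 1 − 1 − 1 + 1 − 1)/10 = -0.3000
Numerator Σ_{t=1}^{9}(z_t−z̄)(z_{t+1}−z̄) = -2.2900
Denominator Σ(z_t−z̄)² = 14.1000
r_1 = -2.2900 / 14.1000 = -0.162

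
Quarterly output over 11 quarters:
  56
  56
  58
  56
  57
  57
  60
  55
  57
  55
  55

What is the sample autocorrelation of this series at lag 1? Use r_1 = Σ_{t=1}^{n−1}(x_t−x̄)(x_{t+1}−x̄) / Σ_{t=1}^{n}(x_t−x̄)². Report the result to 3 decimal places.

Mean x̄ = (56 + 56 + 58 + 56 + 57 + 57 + 60 + 55 + 57 + 55 + 55)/11 = 56.5455
Numerator Σ_{t=1}^{10}(x_t−x̄)(x_{t+1}−x̄) = -4.1157
Denominator Σ(x_t−x̄)² = 22.7273
r_1 = -4.1157 / 22.7273 = -0.181

-0.181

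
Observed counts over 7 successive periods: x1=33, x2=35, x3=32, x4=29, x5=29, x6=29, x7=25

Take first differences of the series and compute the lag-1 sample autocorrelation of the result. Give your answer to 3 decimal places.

First differences Δx: 2, -3, -3, 0, 0, -4
Mean of differences = -1.3333
Numerator Σ(Δx_t−Δx̄)(Δx_{t+1}−Δx̄) = -6.7778
Denominator Σ(Δx_t−Δx̄)² = 27.3333
r_1(Δx) = -6.7778 / 27.3333 = -0.248

-0.248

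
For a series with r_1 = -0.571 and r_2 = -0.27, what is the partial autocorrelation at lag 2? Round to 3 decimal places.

φ_{22} = (r_2 − r_1²) / (1 − r_1²)
r_1² = (-0.571)² = 0.326041
Numerator = -0.27 − 0.3260 = -0.5960; denominator = 1 − 0.3260 = 0.6740
φ_{22} = -0.5960 / 0.6740 = -0.884

-0.884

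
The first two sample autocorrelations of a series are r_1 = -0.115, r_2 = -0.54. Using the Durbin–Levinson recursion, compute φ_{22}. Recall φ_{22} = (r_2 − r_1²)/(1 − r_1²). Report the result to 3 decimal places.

φ_{22} = (r_2 − r_1²) / (1 − r_1²)
r_1² = (-0.115)² = 0.013225
Numerator = -0.54 − 0.0132 = -0.5532; denominator = 1 − 0.0132 = 0.9868
φ_{22} = -0.5532 / 0.9868 = -0.561

-0.561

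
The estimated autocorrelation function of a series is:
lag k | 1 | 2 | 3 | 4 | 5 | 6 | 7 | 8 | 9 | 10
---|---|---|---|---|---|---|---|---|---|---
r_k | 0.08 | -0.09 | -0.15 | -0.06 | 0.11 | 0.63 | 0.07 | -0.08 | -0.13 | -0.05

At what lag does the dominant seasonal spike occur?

6

The largest autocorrelation is r_6 = 0.63; the remaining lags stay at or below 0.11.
The dominant spike at lag 6 indicates a seasonal period of 6.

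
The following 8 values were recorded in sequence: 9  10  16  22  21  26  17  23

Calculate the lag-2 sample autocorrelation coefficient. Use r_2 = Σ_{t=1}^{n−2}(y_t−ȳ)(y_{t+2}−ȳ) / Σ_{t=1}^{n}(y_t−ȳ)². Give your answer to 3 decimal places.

Mean ȳ = (9 + 10 + 16 + 22 + 21 + 26 + 17 + 23)/8 = 18.0000
Deviations from mean: -9.0000, -8.0000, -2.0000, 4.0000, 3.0000, 8.0000, -1.0000, 5.0000
Σ(y_t−ȳ)(y_{t+2}−ȳ) = (18.0000) + (-32.0000) + (-6.0000) + (32.0000) + (-3.0000) + (40.0000) = 49.0000
Denominator Σ(y_t−ȳ)² = 264.0000
r_2 = 49.0000 / 264.0000 = 0.186

0.186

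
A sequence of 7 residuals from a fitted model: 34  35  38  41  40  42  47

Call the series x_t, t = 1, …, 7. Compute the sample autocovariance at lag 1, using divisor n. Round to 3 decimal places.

Mean x̄ = (34 + 35 + 38 + 41 + 40 + 42 + 47)/7 = 39.5714
Deviations: -5.5714, -4.5714, -1.5714, 1.4286, 0.4286, 2.4286, 7.4286
Σ_{t=1}^{6}(x_t−x̄)(x_{t+1}−x̄) = 50.1020
γ_1 = 50.1020 / 7 = 7.157

7.157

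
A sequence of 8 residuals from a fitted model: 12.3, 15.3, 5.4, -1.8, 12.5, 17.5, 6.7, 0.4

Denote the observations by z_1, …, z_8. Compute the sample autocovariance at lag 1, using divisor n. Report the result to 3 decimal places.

3.712

Mean z̄ = (12.3 + 15.3 + 5.4 − 1.8 + 12.5 + 17.5 + 6.7 + 0.4)/8 = 8.5375
Σ_{t=1}^{7}(z_t−z̄)(z_{t+1}−z̄) = 29.6961
γ_1 = 29.6961 / 8 = 3.712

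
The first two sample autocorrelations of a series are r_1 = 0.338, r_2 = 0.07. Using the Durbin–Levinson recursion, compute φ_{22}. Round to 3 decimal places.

φ_{22} = (r_2 − r_1²) / (1 − r_1²)
r_1² = (0.338)² = 0.114244
Numerator = 0.07 − 0.1142 = -0.0442; denominator = 1 − 0.1142 = 0.8858
φ_{22} = -0.0442 / 0.8858 = -0.050

-0.050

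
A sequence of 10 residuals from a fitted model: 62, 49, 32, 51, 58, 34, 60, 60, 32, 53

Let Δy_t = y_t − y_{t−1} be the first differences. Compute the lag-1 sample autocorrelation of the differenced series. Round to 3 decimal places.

-0.410

First differences Δy: -13, -17, 19, 7, -24, 26, 0, -28, 21
Mean of differences = -1.0000
Numerator Σ(Δy_t−Δȳ)(Δy_{t+1}−Δȳ) = -1367.0000
Denominator Σ(Δy_t−Δȳ)² = 3336.0000
r_1(Δy) = -1367.0000 / 3336.0000 = -0.410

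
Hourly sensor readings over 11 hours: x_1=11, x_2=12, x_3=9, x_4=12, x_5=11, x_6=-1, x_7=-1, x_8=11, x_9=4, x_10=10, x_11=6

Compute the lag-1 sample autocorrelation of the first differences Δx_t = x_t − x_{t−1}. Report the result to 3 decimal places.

First differences Δx: 1, -3, 3, -1, -12, 0, 12, -7, 6, -4
Mean of differences = -0.5000
Numerator Σ(Δx_t−Δx̄)(Δx_{t+1}−Δx̄) = -154.2500
Denominator Σ(Δx_t−Δx̄)² = 406.5000
r_1(Δx) = -154.2500 / 406.5000 = -0.379

-0.379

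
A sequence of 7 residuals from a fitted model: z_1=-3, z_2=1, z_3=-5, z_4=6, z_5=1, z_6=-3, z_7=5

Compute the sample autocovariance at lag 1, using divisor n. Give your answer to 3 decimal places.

-7.155

Mean z̄ = (-3 + 1 − 5 + 6 + 1 − 3 + 5)/7 = 0.2857
Deviations: -3.2857, 0.7143, -5.2857, 5.7143, 0.7143, -3.2857, 4.7143
Σ_{t=1}^{6}(z_t−z̄)(z_{t+1}−z̄) = -50.0816
γ_1 = -50.0816 / 7 = -7.155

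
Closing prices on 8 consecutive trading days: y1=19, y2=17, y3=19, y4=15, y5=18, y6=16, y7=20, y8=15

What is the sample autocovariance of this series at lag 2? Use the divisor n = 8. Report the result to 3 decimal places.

Mean ȳ = (19 + 17 + 19 + 15 + 18 + 16 + 20 + 15)/8 = 17.3750
Deviations: 1.6250, -0.3750, 1.6250, -2.3750, 0.6250, -1.3750, 2.6250, -2.3750
Σ_{t=1}^{6}(y_t−ȳ)(y_{t+2}−ȳ) = 12.7188
γ_2 = 12.7188 / 8 = 1.590

1.590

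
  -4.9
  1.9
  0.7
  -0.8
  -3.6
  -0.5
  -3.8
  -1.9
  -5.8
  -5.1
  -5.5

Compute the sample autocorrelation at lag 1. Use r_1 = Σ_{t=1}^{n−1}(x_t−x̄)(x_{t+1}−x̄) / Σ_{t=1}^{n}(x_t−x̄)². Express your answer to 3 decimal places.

Mean x̄ = (-4.9 + 1.9 + 0.7 − 0.8 − 3.6 − 0.5 − 3.8 − 1.9 − 5.8 − 5.1 − 5.5)/11 = -2.6636
Numerator Σ_{t=1}^{10}(x_t−x̄)(x_{t+1}−x̄) = 16.4723
Denominator Σ(x_t−x̄)² = 71.8655
r_1 = 16.4723 / 71.8655 = 0.229

0.229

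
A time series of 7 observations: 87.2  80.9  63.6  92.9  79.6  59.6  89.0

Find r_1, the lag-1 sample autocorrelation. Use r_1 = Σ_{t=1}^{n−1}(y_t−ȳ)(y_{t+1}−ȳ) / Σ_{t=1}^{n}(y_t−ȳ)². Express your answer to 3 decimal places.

-0.435

Mean ȳ = (87.2 + 80.9 + 63.6 + 92.9 + 79.6 + 59.6 + 89.0)/7 = 78.9714
Σ(y_t−ȳ)(y_{t+1}−ȳ) = (15.8694) + (-29.6449) + (-214.1020) + (8.7551) + (-12.1763) + (-194.2678) = -425.5665
Denominator Σ(y_t−ȳ)² = 977.9343
r_1 = -425.5665 / 977.9343 = -0.435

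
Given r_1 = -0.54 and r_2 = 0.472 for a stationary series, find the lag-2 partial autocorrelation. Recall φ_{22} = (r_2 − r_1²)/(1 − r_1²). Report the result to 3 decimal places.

φ_{22} = (r_2 − r_1²) / (1 − r_1²)
r_1² = (-0.54)² = 0.2916
Numerator = 0.472 − 0.2916 = 0.1804; denominator = 1 − 0.2916 = 0.7084
φ_{22} = 0.1804 / 0.7084 = 0.255

0.255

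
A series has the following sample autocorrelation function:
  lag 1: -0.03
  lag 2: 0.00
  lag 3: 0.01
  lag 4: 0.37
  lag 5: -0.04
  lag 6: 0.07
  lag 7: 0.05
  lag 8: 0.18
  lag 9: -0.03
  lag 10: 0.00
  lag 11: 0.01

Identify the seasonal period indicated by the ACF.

4

The largest autocorrelation is r_4 = 0.37, with a weaker echo at lag 8 (0.18); the remaining lags stay at or below 0.07.
The dominant spike at lag 4 indicates a seasonal period of 4.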